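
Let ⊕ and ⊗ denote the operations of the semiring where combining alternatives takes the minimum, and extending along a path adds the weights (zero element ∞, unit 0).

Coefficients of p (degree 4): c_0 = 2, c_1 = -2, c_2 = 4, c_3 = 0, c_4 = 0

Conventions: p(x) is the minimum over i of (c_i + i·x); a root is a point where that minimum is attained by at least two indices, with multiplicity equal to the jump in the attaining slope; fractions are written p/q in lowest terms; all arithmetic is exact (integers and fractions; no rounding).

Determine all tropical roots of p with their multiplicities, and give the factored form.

hull edge (i=0, c=2) to (i=1, c=-2): slope -4, span 1
hull edge (i=1, c=-2) to (i=4, c=0): slope 2/3, span 3
Factored form: p(x) = 0 ⊗ (x ⊕ (-2/3)) ⊗ (x ⊕ (-2/3)) ⊗ (x ⊕ (-2/3)) ⊗ (x ⊕ 4)
Answer: roots = -2/3 (mult 3), 4 (mult 1)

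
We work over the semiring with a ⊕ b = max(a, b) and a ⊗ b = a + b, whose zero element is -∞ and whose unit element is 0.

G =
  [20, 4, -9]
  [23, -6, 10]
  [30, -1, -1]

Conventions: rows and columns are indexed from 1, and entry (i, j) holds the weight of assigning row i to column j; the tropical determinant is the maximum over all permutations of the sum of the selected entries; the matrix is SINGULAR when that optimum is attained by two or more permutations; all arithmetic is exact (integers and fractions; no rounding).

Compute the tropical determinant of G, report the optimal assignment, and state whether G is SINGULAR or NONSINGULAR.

σ = (1, 2, 3): 20 + (-6) + (-1) = 13
σ = (1, 3, 2): 20 + 10 + (-1) = 29
σ = (2, 1, 3): 4 + 23 + (-1) = 26
σ = (2, 3, 1): 4 + 10 + 30 = 44
σ = (3, 1, 2): (-9) + 23 + (-1) = 13
σ = (3, 2, 1): (-9) + (-6) + 30 = 15
Optimal value attained by: σ = (2, 3, 1).
Answer: det⊕(G) = 44; verdict: NONSINGULAR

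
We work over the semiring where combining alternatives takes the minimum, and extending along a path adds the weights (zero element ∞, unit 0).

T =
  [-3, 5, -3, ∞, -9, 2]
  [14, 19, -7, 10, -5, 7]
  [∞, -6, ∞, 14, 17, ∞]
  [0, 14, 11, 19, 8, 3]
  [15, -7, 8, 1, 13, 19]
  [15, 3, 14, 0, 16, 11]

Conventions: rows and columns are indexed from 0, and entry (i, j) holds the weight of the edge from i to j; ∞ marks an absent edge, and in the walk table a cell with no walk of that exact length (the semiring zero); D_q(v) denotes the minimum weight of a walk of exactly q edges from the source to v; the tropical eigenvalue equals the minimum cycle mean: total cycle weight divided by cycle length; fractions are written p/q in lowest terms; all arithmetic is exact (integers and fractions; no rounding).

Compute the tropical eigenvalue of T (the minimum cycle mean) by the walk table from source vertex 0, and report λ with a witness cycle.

q=0: [0, ∞, ∞, ∞, ∞, ∞]
q=1: [-3, 5, -3, ∞, -9, 2]
q=2: [-6, -16, -6, -8, -12, -1]
q=3: [-9, -19, -23, -11, -21, -9]
q=4: [-12, -29, -26, -20, -24, -12]
q=5: [-20, -32, -36, -23, -34, -22]
q=6: [-23, -42, -39, -33, -37, -25]
Optimal cycle mean attained by: cycle 1->2->1, total (-7) + (-6), length 2.
Answer: λ = -13/2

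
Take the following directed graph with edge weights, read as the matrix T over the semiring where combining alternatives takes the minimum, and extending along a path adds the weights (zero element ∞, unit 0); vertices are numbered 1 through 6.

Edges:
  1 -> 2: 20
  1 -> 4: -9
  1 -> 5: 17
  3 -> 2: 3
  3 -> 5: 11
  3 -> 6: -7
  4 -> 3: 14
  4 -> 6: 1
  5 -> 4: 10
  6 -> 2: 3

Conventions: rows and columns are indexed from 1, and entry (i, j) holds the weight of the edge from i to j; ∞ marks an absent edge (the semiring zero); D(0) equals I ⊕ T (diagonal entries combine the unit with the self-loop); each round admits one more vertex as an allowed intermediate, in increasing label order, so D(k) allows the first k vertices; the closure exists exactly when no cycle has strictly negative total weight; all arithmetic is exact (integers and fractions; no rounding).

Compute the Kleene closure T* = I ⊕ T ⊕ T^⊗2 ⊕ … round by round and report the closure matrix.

D(0):
  [0, 20, ∞, -9, 17, ∞]
  [∞, 0, ∞, ∞, ∞, ∞]
  [∞, 3, 0, ∞, 11, -7]
  [∞, ∞, 14, 0, ∞, 1]
  [∞, ∞, ∞, 10, 0, ∞]
  [∞, 3, ∞, ∞, ∞, 0]
D(1):
  [0, 20, ∞, -9, 17, ∞]
  [∞, 0, ∞, ∞, ∞, ∞]
  [∞, 3, 0, ∞, 11, -7]
  [∞, ∞, 14, 0, ∞, 1]
  [∞, ∞, ∞, 10, 0, ∞]
  [∞, 3, ∞, ∞, ∞, 0]
D(2):
  [0, 20, ∞, -9, 17, ∞]
  [∞, 0, ∞, ∞, ∞, ∞]
  [∞, 3, 0, ∞, 11, -7]
  [∞, ∞, 14, 0, ∞, 1]
  [∞, ∞, ∞, 10, 0, ∞]
  [∞, 3, ∞, ∞, ∞, 0]
D(3):
  [0, 20, ∞, -9, 17, ∞]
  [∞, 0, ∞, ∞, ∞, ∞]
  [∞, 3, 0, ∞, 11, -7]
  [∞, 17, 14, 0, 25, 1]
  [∞, ∞, ∞, 10, 0, ∞]
  [∞, 3, ∞, ∞, ∞, 0]
D(4):
  [0, 8, 5, -9, 16, -8]
  [∞, 0, ∞, ∞, ∞, ∞]
  [∞, 3, 0, ∞, 11, -7]
  [∞, 17, 14, 0, 25, 1]
  [∞, 27, 24, 10, 0, 11]
  [∞, 3, ∞, ∞, ∞, 0]
D(5):
  [0, 8, 5, -9, 16, -8]
  [∞, 0, ∞, ∞, ∞, ∞]
  [∞, 3, 0, 21, 11, -7]
  [∞, 17, 14, 0, 25, 1]
  [∞, 27, 24, 10, 0, 11]
  [∞, 3, ∞, ∞, ∞, 0]
D(6):
  [0, -5, 5, -9, 16, -8]
  [∞, 0, ∞, ∞, ∞, ∞]
  [∞, -4, 0, 21, 11, -7]
  [∞, 4, 14, 0, 25, 1]
  [∞, 14, 24, 10, 0, 11]
  [∞, 3, ∞, ∞, ∞, 0]
Answer: T* = [[0, -5, 5, -9, 16, -8], [∞, 0, ∞, ∞, ∞, ∞], [∞, -4, 0, 21, 11, -7], [∞, 4, 14, 0, 25, 1], [∞, 14, 24, 10, 0, 11], [∞, 3, ∞, ∞, ∞, 0]]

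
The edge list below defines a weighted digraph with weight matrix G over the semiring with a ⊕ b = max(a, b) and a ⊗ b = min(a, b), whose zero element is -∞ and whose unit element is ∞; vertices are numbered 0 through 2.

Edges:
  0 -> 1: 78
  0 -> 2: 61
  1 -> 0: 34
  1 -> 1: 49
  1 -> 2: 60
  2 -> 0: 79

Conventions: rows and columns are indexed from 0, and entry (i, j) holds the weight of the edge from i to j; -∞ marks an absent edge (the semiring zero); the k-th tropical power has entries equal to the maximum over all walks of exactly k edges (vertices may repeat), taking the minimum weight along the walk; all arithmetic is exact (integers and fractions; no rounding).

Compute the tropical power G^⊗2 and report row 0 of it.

G^⊗2:
  [61, 49, 60]
  [60, 49, 49]
  [-∞, 78, 61]
Answer: row 0 of G^⊗2 = [61, 49, 60]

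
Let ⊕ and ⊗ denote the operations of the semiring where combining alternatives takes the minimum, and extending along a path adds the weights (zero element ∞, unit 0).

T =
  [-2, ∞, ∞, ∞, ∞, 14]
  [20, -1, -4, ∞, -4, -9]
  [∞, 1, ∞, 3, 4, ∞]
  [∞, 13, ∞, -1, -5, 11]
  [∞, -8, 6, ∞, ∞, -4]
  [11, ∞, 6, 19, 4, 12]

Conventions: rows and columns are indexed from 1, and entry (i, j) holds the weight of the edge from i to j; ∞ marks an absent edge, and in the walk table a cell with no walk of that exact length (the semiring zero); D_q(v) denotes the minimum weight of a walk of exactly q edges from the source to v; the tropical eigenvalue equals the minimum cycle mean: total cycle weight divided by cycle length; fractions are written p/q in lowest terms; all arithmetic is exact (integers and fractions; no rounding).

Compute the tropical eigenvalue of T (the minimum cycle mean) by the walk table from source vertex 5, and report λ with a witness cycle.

q=0: [∞, ∞, ∞, ∞, 0, ∞]
q=1: [∞, -8, 6, ∞, ∞, -4]
q=2: [7, -9, -12, 9, -12, -17]
q=3: [-6, -20, -13, -9, -13, -18]
q=4: [-8, -21, -24, -10, -24, -29]
q=5: [-18, -32, -25, -21, -25, -30]
q=6: [-20, -33, -36, -22, -36, -41]
Optimal cycle mean attained by: cycle 2->5->2, total (-4) + (-8), length 2.
Answer: λ = -6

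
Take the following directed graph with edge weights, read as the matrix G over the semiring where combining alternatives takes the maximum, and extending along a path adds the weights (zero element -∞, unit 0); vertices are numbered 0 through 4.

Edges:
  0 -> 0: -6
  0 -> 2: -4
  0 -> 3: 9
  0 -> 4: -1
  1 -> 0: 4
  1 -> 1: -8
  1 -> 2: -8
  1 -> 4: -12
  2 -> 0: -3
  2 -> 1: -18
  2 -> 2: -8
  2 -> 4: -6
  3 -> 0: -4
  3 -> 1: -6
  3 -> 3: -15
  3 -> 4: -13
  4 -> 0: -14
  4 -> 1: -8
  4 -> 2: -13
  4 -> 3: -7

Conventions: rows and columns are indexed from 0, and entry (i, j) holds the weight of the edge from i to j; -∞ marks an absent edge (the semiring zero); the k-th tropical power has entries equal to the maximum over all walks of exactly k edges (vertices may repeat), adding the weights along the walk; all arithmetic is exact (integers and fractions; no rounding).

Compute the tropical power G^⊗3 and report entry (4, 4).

G^⊗2:
  [5, 3, -10, 3, -4]
  [-2, -16, 0, 13, 3]
  [-9, -14, -7, 6, -4]
  [-2, -14, -8, 5, -5]
  [-4, -13, -16, -5, -15]
G^⊗3:
  [7, -3, 1, 14, 4]
  [9, 7, -6, 7, 0]
  [2, 0, -13, 0, -7]
  [1, -1, -6, 7, -3]
  [-9, -11, -8, 5, -5]
Key observation: the optimum is the walk 4->1->0->4, with weight (-8) + 4 + (-1) = -5.
Optimal value attained by: walk 4->1->0->4.
Answer: (G^⊗3)[4][4] = -5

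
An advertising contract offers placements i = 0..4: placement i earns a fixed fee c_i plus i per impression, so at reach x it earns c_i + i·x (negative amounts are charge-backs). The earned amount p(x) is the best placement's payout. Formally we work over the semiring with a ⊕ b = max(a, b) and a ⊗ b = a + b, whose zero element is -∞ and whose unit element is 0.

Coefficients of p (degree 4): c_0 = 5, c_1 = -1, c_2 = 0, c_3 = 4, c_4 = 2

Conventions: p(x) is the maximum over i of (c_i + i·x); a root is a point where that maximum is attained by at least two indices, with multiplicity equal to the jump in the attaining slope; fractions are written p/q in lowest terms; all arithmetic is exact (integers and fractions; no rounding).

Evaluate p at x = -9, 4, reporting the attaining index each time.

p(-9) = max(5+0·(-9)=5, -1+1·(-9)=-10, 0+2·(-9)=-18, 4+3·(-9)=-23, 2+4·(-9)=-34) = 5 (attained by i=0)
p(4) = max(5+0·4=5, -1+1·4=3, 0+2·4=8, 4+3·4=16, 2+4·4=18) = 18 (attained by i=4)
Answer: p(-9) = 5; p(4) = 18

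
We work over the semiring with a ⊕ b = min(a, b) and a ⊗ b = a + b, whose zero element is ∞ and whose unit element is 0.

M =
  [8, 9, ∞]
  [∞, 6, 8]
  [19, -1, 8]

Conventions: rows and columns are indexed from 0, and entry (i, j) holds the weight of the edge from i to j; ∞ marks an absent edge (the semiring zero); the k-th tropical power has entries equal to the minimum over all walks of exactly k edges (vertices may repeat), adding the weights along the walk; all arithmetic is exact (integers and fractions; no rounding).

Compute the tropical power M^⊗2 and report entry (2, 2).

M^⊗2:
  [16, 15, 17]
  [27, 7, 14]
  [27, 5, 7]
Key observation: the optimum is the walk 2->1->2, with weight (-1) + 8 = 7.
Optimal value attained by: walk 2->1->2.
Answer: (M^⊗2)[2][2] = 7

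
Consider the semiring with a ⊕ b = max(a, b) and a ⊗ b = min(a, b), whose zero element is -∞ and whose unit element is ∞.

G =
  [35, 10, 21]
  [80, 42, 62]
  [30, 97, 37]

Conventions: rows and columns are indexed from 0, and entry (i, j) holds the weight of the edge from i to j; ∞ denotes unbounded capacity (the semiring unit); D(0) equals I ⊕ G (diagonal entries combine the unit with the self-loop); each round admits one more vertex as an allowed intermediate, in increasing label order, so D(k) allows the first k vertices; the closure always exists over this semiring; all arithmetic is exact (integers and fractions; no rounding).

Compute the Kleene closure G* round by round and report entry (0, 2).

D(0):
  [∞, 10, 21]
  [80, ∞, 62]
  [30, 97, ∞]
D(1):
  [∞, 10, 21]
  [80, ∞, 62]
  [30, 97, ∞]
D(2):
  [∞, 10, 21]
  [80, ∞, 62]
  [80, 97, ∞]
D(3):
  [∞, 21, 21]
  [80, ∞, 62]
  [80, 97, ∞]
Answer: G*[0][2] = 21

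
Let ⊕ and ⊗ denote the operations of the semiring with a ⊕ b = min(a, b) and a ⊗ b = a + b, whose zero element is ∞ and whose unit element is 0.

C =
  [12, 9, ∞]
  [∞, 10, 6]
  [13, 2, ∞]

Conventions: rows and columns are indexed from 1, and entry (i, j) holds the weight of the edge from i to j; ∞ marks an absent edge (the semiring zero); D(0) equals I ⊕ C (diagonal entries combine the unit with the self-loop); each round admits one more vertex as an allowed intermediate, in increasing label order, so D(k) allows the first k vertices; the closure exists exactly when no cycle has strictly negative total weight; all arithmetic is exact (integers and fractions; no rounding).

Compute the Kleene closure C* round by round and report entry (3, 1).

D(0):
  [0, 9, ∞]
  [∞, 0, 6]
  [13, 2, 0]
D(1):
  [0, 9, ∞]
  [∞, 0, 6]
  [13, 2, 0]
D(2):
  [0, 9, 15]
  [∞, 0, 6]
  [13, 2, 0]
D(3):
  [0, 9, 15]
  [19, 0, 6]
  [13, 2, 0]
Answer: C*[3][1] = 13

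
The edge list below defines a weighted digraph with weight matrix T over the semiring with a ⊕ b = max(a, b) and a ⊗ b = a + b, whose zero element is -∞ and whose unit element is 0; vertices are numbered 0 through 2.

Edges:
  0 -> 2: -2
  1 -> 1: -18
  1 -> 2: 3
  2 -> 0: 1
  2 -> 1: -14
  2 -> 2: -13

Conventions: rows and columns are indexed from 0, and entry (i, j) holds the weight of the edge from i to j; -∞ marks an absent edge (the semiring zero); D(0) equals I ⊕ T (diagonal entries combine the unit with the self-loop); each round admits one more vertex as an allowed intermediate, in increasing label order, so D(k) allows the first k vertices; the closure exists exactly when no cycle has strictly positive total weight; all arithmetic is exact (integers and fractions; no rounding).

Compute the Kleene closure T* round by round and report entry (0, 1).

D(0):
  [0, -∞, -2]
  [-∞, 0, 3]
  [1, -14, 0]
D(1):
  [0, -∞, -2]
  [-∞, 0, 3]
  [1, -14, 0]
D(2):
  [0, -∞, -2]
  [-∞, 0, 3]
  [1, -14, 0]
D(3):
  [0, -16, -2]
  [4, 0, 3]
  [1, -14, 0]
Answer: T*[0][1] = -16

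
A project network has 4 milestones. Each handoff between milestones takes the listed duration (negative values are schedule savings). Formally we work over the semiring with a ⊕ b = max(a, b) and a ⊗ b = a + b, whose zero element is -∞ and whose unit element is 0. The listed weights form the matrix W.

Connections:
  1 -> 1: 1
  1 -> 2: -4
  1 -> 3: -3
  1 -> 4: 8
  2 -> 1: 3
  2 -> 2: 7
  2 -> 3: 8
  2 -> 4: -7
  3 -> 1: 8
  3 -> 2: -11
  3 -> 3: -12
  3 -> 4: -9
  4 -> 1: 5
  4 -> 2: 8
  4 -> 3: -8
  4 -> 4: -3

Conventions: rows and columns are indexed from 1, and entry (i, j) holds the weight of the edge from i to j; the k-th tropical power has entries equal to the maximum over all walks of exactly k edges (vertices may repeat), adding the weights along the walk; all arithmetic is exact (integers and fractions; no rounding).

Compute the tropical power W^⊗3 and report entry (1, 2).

W^⊗2:
  [13, 16, 4, 9]
  [16, 14, 15, 11]
  [9, 4, 5, 16]
  [11, 15, 16, 13]
W^⊗3:
  [19, 23, 24, 21]
  [23, 21, 22, 24]
  [21, 24, 12, 17]
  [24, 22, 23, 19]
Key observation: the optimum is the walk 1->4->2->2, with weight 8 + 8 + 7 = 23.
Optimal value attained by: walk 1->4->2->2.
Answer: (W^⊗3)[1][2] = 23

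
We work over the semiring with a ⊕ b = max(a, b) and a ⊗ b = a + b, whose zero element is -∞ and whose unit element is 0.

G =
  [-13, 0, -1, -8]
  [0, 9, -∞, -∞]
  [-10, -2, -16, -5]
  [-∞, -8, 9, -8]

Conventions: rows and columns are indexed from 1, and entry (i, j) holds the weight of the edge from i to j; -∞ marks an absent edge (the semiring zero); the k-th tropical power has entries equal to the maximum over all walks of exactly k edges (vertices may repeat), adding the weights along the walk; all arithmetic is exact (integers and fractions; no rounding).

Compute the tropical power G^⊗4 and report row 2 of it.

G^⊗2:
  [0, 9, 1, -6]
  [9, 18, -1, -8]
  [-2, 7, 4, -13]
  [-1, 7, 1, 4]
G^⊗3:
  [9, 18, 3, -4]
  [18, 27, 8, 1]
  [7, 16, -3, -1]
  [7, 16, 13, -4]
G^⊗4:
  [18, 27, 8, 1]
  [27, 36, 17, 10]
  [16, 25, 8, -1]
  [16, 25, 6, 8]
Answer: row 2 of G^⊗4 = [27, 36, 17, 10]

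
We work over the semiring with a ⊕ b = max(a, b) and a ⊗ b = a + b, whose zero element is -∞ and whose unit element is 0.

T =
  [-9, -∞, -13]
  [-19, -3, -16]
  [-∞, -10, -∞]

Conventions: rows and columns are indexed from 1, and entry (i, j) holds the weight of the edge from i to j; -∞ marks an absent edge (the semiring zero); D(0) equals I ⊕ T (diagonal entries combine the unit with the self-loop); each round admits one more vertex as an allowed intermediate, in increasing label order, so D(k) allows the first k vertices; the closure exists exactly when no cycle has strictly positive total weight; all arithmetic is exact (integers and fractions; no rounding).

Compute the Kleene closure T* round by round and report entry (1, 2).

D(0):
  [0, -∞, -13]
  [-19, 0, -16]
  [-∞, -10, 0]
D(1):
  [0, -∞, -13]
  [-19, 0, -16]
  [-∞, -10, 0]
D(2):
  [0, -∞, -13]
  [-19, 0, -16]
  [-29, -10, 0]
D(3):
  [0, -23, -13]
  [-19, 0, -16]
  [-29, -10, 0]
Answer: T*[1][2] = -23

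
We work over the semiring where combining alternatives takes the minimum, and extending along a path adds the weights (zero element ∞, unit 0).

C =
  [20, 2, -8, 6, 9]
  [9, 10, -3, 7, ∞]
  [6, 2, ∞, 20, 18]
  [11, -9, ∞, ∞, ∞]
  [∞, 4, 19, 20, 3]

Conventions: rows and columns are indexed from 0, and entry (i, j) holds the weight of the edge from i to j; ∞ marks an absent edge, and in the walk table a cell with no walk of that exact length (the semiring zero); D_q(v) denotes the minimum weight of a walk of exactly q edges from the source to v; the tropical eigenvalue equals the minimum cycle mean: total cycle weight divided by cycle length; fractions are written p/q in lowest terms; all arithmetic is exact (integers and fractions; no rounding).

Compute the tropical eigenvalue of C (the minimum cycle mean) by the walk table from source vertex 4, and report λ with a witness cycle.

q=0: [∞, ∞, ∞, ∞, 0]
q=1: [∞, 4, 19, 20, 3]
q=2: [13, 7, 1, 11, 6]
q=3: [7, 2, 4, 14, 9]
q=4: [10, 5, -1, 9, 12]
q=5: [5, 0, 2, 12, 15]
Optimal cycle mean attained by: cycle 0->2->0, total (-8) + 6, length 2.
Answer: λ = -1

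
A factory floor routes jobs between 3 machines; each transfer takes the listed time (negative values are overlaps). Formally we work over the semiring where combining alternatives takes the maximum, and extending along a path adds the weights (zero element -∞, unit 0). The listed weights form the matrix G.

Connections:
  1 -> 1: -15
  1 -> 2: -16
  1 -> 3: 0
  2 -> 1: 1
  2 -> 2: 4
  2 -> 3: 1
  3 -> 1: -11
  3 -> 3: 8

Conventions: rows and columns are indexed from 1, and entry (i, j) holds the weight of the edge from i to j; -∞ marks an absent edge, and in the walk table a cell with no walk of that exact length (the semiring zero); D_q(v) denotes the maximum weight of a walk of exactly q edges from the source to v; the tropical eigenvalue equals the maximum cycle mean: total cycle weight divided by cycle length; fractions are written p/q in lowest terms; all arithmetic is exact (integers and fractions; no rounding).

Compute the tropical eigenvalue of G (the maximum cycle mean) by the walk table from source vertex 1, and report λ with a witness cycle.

q=0: [0, -∞, -∞]
q=1: [-15, -16, 0]
q=2: [-11, -12, 8]
q=3: [-3, -8, 16]
Optimal cycle mean attained by: cycle 3->3, total 8, length 1.
Answer: λ = 8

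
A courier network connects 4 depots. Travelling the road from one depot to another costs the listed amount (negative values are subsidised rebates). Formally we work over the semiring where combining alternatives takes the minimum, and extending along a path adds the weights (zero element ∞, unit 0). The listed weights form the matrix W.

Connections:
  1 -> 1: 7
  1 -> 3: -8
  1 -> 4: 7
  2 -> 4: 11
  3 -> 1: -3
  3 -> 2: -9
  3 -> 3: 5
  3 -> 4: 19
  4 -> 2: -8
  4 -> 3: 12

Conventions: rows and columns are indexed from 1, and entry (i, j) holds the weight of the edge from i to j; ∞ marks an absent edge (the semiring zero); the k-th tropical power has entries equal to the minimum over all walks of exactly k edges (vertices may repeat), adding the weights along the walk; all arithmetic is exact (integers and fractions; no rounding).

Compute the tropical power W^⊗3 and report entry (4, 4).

W^⊗2:
  [-11, -17, -3, 11]
  [∞, 3, 23, ∞]
  [2, -4, -11, 2]
  [9, 3, 17, 3]
W^⊗3:
  [-6, -12, -19, -6]
  [20, 14, 28, 14]
  [-14, -20, -6, 7]
  [14, -5, 1, 14]
Key observation: the optimum is the walk 4->3->2->4, with weight 12 + (-9) + 11 = 14.
Optimal value attained by: walk 4->3->2->4.
Answer: (W^⊗3)[4][4] = 14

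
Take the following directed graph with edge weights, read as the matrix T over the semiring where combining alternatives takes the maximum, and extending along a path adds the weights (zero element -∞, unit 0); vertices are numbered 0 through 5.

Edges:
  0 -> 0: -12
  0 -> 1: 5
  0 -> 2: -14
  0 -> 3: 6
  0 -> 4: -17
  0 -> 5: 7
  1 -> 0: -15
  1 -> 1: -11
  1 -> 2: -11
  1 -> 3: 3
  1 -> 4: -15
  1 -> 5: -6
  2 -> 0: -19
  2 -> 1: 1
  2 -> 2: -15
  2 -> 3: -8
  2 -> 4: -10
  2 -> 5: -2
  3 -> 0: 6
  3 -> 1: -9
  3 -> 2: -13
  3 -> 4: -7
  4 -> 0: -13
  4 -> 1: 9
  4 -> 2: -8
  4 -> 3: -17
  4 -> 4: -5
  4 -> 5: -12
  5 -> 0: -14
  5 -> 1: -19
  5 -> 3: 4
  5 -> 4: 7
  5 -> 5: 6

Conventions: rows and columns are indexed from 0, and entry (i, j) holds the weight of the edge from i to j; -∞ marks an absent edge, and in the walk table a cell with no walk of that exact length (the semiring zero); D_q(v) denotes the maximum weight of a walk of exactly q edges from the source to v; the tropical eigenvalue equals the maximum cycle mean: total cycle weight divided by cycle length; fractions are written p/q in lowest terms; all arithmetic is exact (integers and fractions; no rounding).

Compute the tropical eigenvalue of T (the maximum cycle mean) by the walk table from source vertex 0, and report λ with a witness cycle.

q=0: [0, -∞, -∞, -∞, -∞, -∞]
q=1: [-12, 5, -14, 6, -17, 7]
q=2: [12, -3, -6, 11, 14, 13]
q=3: [17, 23, 6, 18, 20, 19]
q=4: [24, 29, 12, 26, 26, 25]
q=5: [32, 35, 18, 32, 32, 31]
q=6: [38, 41, 24, 38, 38, 39]
Optimal cycle mean attained by: cycle 0->5->4->1->3->0, total 7 + 7 + 9 + 3 + 6, length 5.
Answer: λ = 32/5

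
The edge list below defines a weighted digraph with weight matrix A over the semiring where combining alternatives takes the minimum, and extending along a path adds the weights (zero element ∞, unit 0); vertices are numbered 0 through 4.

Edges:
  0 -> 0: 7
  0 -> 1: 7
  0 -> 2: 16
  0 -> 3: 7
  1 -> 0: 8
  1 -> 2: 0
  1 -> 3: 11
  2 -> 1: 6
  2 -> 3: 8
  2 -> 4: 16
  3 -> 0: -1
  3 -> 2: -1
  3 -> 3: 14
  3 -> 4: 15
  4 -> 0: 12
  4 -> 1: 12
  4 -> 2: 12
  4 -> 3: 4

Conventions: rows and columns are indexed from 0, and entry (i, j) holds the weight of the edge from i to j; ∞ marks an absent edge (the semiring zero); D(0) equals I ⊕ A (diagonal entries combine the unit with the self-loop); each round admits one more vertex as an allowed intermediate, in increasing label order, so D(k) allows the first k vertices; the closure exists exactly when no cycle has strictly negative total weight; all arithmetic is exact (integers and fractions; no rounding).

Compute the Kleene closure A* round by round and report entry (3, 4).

D(0):
  [0, 7, 16, 7, ∞]
  [8, 0, 0, 11, ∞]
  [∞, 6, 0, 8, 16]
  [-1, ∞, -1, 0, 15]
  [12, 12, 12, 4, 0]
D(1):
  [0, 7, 16, 7, ∞]
  [8, 0, 0, 11, ∞]
  [∞, 6, 0, 8, 16]
  [-1, 6, -1, 0, 15]
  [12, 12, 12, 4, 0]
D(2):
  [0, 7, 7, 7, ∞]
  [8, 0, 0, 11, ∞]
  [14, 6, 0, 8, 16]
  [-1, 6, -1, 0, 15]
  [12, 12, 12, 4, 0]
D(3):
  [0, 7, 7, 7, 23]
  [8, 0, 0, 8, 16]
  [14, 6, 0, 8, 16]
  [-1, 5, -1, 0, 15]
  [12, 12, 12, 4, 0]
D(4):
  [0, 7, 6, 7, 22]
  [7, 0, 0, 8, 16]
  [7, 6, 0, 8, 16]
  [-1, 5, -1, 0, 15]
  [3, 9, 3, 4, 0]
D(5):
  [0, 7, 6, 7, 22]
  [7, 0, 0, 8, 16]
  [7, 6, 0, 8, 16]
  [-1, 5, -1, 0, 15]
  [3, 9, 3, 4, 0]
Answer: A*[3][4] = 15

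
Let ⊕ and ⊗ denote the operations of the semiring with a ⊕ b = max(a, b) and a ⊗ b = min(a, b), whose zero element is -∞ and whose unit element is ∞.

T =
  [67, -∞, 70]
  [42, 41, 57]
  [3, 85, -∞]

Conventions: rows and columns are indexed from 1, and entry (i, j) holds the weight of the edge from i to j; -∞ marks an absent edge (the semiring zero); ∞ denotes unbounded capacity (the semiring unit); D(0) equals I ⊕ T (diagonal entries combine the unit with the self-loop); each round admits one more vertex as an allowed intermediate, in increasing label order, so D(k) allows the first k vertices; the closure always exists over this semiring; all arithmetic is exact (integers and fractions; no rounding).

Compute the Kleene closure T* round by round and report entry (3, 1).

D(0):
  [∞, -∞, 70]
  [42, ∞, 57]
  [3, 85, ∞]
D(1):
  [∞, -∞, 70]
  [42, ∞, 57]
  [3, 85, ∞]
D(2):
  [∞, -∞, 70]
  [42, ∞, 57]
  [42, 85, ∞]
D(3):
  [∞, 70, 70]
  [42, ∞, 57]
  [42, 85, ∞]
Answer: T*[3][1] = 42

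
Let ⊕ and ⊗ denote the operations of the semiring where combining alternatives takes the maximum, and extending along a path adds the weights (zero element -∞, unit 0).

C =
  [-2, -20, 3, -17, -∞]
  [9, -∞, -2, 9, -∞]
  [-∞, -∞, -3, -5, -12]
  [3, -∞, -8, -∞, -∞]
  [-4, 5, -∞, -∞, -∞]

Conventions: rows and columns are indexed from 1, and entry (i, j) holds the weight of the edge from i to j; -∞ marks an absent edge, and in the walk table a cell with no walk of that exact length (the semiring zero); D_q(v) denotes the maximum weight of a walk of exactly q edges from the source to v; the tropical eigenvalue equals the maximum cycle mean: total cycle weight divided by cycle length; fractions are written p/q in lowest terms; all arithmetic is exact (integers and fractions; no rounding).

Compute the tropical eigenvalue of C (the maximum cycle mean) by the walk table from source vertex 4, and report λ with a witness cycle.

q=0: [-∞, -∞, -∞, 0, -∞]
q=1: [3, -∞, -8, -∞, -∞]
q=2: [1, -17, 6, -13, -20]
q=3: [-1, -15, 4, 1, -6]
q=4: [4, -1, 2, -1, -8]
q=5: [8, -3, 7, 8, -10]
Optimal cycle mean attained by: cycle 1->3->5->2->4->1, total 3 + (-12) + 5 + 9 + 3, length 5.
Answer: λ = 8/5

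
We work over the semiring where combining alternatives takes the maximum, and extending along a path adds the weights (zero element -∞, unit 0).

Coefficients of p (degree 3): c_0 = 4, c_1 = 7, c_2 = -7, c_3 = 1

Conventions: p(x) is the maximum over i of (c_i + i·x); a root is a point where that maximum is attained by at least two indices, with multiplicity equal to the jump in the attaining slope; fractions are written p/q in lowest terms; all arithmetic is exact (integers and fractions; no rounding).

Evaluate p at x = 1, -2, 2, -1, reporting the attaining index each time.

p(1) = max(4+0·1=4, 7+1·1=8, -7+2·1=-5, 1+3·1=4) = 8 (attained by i=1)
p(-2) = max(4+0·(-2)=4, 7+1·(-2)=5, -7+2·(-2)=-11, 1+3·(-2)=-5) = 5 (attained by i=1)
p(2) = max(4+0·2=4, 7+1·2=9, -7+2·2=-3, 1+3·2=7) = 9 (attained by i=1)
p(-1) = max(4+0·(-1)=4, 7+1·(-1)=6, -7+2·(-1)=-9, 1+3·(-1)=-2) = 6 (attained by i=1)
Answer: p(1) = 8; p(-2) = 5; p(2) = 9; p(-1) = 6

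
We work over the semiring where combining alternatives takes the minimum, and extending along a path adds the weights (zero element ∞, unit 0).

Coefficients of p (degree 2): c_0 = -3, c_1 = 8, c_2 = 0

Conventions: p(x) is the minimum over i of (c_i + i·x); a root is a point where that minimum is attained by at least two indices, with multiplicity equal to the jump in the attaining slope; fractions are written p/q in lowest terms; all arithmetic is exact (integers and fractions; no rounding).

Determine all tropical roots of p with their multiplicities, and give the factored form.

hull edge (i=0, c=-3) to (i=2, c=0): slope 3/2, span 2
Factored form: p(x) = 0 ⊗ (x ⊕ (-3/2)) ⊗ (x ⊕ (-3/2))
Answer: roots = -3/2 (mult 2)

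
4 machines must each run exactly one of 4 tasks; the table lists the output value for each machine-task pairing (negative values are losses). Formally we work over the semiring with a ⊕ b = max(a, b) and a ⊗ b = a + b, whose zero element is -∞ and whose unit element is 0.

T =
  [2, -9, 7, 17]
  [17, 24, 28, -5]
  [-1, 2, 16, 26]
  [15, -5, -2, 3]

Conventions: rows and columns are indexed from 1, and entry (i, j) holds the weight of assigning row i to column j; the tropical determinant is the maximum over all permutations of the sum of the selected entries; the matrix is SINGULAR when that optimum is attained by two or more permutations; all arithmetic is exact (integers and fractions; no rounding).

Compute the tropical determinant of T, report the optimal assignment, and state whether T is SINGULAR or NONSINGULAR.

σ = (1, 2, 3, 4): 2 + 24 + 16 + 3 = 45
σ = (1, 2, 4, 3): 2 + 24 + 26 + (-2) = 50
σ = (1, 3, 2, 4): 2 + 28 + 2 + 3 = 35
σ = (1, 3, 4, 2): 2 + 28 + 26 + (-5) = 51
σ = (1, 4, 2, 3): 2 + (-5) + 2 + (-2) = -3
σ = (1, 4, 3, 2): 2 + (-5) + 16 + (-5) = 8
σ = (2, 1, 3, 4): (-9) + 17 + 16 + 3 = 27
σ = (2, 1, 4, 3): (-9) + 17 + 26 + (-2) = 32
σ = (2, 3, 1, 4): (-9) + 28 + (-1) + 3 = 21
σ = (2, 3, 4, 1): (-9) + 28 + 26 + 15 = 60
σ = (2, 4, 1, 3): (-9) + (-5) + (-1) + (-2) = -17
σ = (2, 4, 3, 1): (-9) + (-5) + 16 + 15 = 17
σ = (3, 1, 2, 4): 7 + 17 + 2 + 3 = 29
σ = (3, 1, 4, 2): 7 + 17 + 26 + (-5) = 45
σ = (3, 2, 1, 4): 7 + 24 + (-1) + 3 = 33
σ = (3, 2, 4, 1): 7 + 24 + 26 + 15 = 72
σ = (3, 4, 1, 2): 7 + (-5) + (-1) + (-5) = -4
σ = (3, 4, 2, 1): 7 + (-5) + 2 + 15 = 19
σ = (4, 1, 2, 3): 17 + 17 + 2 + (-2) = 34
σ = (4, 1, 3, 2): 17 + 17 + 16 + (-5) = 45
σ = (4, 2, 1, 3): 17 + 24 + (-1) + (-2) = 38
σ = (4, 2, 3, 1): 17 + 24 + 16 + 15 = 72
σ = (4, 3, 1, 2): 17 + 28 + (-1) + (-5) = 39
σ = (4, 3, 2, 1): 17 + 28 + 2 + 15 = 62
Optimal value attained by: σ = (3, 2, 4, 1).
Answer: det⊕(T) = 72; verdict: SINGULAR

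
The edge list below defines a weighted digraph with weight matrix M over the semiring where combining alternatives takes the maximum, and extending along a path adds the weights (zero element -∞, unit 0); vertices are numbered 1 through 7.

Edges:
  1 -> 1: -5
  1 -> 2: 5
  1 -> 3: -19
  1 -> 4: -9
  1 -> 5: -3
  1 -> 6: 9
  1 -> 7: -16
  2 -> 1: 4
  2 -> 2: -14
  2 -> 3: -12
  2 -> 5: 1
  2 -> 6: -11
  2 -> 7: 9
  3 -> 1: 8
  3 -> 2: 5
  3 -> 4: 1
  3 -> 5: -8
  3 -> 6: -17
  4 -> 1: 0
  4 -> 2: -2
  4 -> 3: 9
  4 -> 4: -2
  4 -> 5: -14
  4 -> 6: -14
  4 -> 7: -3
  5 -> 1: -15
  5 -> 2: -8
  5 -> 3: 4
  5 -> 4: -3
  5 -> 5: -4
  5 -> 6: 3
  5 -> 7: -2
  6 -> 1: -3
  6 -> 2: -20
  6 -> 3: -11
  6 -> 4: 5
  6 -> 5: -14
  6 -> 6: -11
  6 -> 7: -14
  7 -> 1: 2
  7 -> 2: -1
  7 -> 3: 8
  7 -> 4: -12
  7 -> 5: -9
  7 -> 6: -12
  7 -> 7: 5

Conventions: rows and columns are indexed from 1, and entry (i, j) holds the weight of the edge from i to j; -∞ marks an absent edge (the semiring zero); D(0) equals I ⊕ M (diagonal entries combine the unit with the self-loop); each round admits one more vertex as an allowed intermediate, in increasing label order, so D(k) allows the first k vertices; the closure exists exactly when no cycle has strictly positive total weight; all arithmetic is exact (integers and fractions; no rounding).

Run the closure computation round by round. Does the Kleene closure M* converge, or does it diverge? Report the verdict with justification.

Detection: at round 0, diagonal entry (7, 7) turns strictly positive.
Key observation: the cycle 7->7 has total weight 5, which is strictly positive.
Answer: DIVERGES — positive cycle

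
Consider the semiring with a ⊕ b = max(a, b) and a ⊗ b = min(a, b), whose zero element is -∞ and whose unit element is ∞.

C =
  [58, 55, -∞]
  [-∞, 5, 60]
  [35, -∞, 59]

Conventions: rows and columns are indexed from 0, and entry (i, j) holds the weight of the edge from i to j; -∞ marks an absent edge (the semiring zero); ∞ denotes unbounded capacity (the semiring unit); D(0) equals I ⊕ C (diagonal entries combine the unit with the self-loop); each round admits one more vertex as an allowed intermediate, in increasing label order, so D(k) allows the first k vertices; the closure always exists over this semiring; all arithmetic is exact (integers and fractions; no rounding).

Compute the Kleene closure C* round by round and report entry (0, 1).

D(0):
  [∞, 55, -∞]
  [-∞, ∞, 60]
  [35, -∞, ∞]
D(1):
  [∞, 55, -∞]
  [-∞, ∞, 60]
  [35, 35, ∞]
D(2):
  [∞, 55, 55]
  [-∞, ∞, 60]
  [35, 35, ∞]
D(3):
  [∞, 55, 55]
  [35, ∞, 60]
  [35, 35, ∞]
Answer: C*[0][1] = 55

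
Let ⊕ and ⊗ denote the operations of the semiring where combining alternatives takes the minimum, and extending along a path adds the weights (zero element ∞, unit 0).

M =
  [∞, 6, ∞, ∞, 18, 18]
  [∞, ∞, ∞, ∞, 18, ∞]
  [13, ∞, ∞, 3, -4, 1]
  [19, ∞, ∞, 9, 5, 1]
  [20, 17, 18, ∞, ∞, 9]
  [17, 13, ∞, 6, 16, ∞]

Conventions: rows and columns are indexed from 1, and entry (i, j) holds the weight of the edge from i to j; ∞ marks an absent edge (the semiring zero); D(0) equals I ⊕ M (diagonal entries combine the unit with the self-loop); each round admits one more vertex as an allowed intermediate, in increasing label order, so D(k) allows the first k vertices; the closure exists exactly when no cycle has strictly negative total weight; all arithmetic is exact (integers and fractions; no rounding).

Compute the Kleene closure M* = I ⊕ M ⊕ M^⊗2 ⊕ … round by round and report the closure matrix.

D(0):
  [0, 6, ∞, ∞, 18, 18]
  [∞, 0, ∞, ∞, 18, ∞]
  [13, ∞, 0, 3, -4, 1]
  [19, ∞, ∞, 0, 5, 1]
  [20, 17, 18, ∞, 0, 9]
  [17, 13, ∞, 6, 16, 0]
D(1):
  [0, 6, ∞, ∞, 18, 18]
  [∞, 0, ∞, ∞, 18, ∞]
  [13, 19, 0, 3, -4, 1]
  [19, 25, ∞, 0, 5, 1]
  [20, 17, 18, ∞, 0, 9]
  [17, 13, ∞, 6, 16, 0]
D(2):
  [0, 6, ∞, ∞, 18, 18]
  [∞, 0, ∞, ∞, 18, ∞]
  [13, 19, 0, 3, -4, 1]
  [19, 25, ∞, 0, 5, 1]
  [20, 17, 18, ∞, 0, 9]
  [17, 13, ∞, 6, 16, 0]
D(3):
  [0, 6, ∞, ∞, 18, 18]
  [∞, 0, ∞, ∞, 18, ∞]
  [13, 19, 0, 3, -4, 1]
  [19, 25, ∞, 0, 5, 1]
  [20, 17, 18, 21, 0, 9]
  [17, 13, ∞, 6, 16, 0]
D(4):
  [0, 6, ∞, ∞, 18, 18]
  [∞, 0, ∞, ∞, 18, ∞]
  [13, 19, 0, 3, -4, 1]
  [19, 25, ∞, 0, 5, 1]
  [20, 17, 18, 21, 0, 9]
  [17, 13, ∞, 6, 11, 0]
D(5):
  [0, 6, 36, 39, 18, 18]
  [38, 0, 36, 39, 18, 27]
  [13, 13, 0, 3, -4, 1]
  [19, 22, 23, 0, 5, 1]
  [20, 17, 18, 21, 0, 9]
  [17, 13, 29, 6, 11, 0]
D(6):
  [0, 6, 36, 24, 18, 18]
  [38, 0, 36, 33, 18, 27]
  [13, 13, 0, 3, -4, 1]
  [18, 14, 23, 0, 5, 1]
  [20, 17, 18, 15, 0, 9]
  [17, 13, 29, 6, 11, 0]
Answer: M* = [[0, 6, 36, 24, 18, 18], [38, 0, 36, 33, 18, 27], [13, 13, 0, 3, -4, 1], [18, 14, 23, 0, 5, 1], [20, 17, 18, 15, 0, 9], [17, 13, 29, 6, 11, 0]]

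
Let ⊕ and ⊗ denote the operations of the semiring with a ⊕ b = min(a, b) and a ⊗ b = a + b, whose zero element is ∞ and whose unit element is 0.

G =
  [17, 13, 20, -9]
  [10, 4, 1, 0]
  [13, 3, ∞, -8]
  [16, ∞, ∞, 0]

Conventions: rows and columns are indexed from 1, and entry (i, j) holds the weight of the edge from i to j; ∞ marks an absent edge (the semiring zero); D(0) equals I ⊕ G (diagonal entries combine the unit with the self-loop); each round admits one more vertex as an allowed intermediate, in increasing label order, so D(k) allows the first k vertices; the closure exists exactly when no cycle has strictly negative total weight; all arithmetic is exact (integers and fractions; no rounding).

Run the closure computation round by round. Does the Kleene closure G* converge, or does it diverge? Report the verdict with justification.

D(0):
  [0, 13, 20, -9]
  [10, 0, 1, 0]
  [13, 3, 0, -8]
  [16, ∞, ∞, 0]
D(1):
  [0, 13, 20, -9]
  [10, 0, 1, 0]
  [13, 3, 0, -8]
  [16, 29, 36, 0]
D(2):
  [0, 13, 14, -9]
  [10, 0, 1, 0]
  [13, 3, 0, -8]
  [16, 29, 30, 0]
D(3):
  [0, 13, 14, -9]
  [10, 0, 1, -7]
  [13, 3, 0, -8]
  [16, 29, 30, 0]
D(4):
  [0, 13, 14, -9]
  [9, 0, 1, -7]
  [8, 3, 0, -8]
  [16, 29, 30, 0]
Key observation: every diagonal entry stays at the unit through all rounds, so no improving cycle exists.
Answer: CONVERGES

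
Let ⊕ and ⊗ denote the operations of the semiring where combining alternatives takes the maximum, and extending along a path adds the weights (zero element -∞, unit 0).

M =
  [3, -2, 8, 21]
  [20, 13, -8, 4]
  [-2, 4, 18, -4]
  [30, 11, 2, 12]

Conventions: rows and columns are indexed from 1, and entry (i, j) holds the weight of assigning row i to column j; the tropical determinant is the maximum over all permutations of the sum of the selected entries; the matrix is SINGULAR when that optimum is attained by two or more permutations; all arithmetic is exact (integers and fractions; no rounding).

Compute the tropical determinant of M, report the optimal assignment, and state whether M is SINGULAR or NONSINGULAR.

σ = (1, 2, 3, 4): 3 + 13 + 18 + 12 = 46
σ = (1, 2, 4, 3): 3 + 13 + (-4) + 2 = 14
σ = (1, 3, 2, 4): 3 + (-8) + 4 + 12 = 11
σ = (1, 3, 4, 2): 3 + (-8) + (-4) + 11 = 2
σ = (1, 4, 2, 3): 3 + 4 + 4 + 2 = 13
σ = (1, 4, 3, 2): 3 + 4 + 18 + 11 = 36
σ = (2, 1, 3, 4): (-2) + 20 + 18 + 12 = 48
σ = (2, 1, 4, 3): (-2) + 20 + (-4) + 2 = 16
σ = (2, 3, 1, 4): (-2) + (-8) + (-2) + 12 = 0
σ = (2, 3, 4, 1): (-2) + (-8) + (-4) + 30 = 16
σ = (2, 4, 1, 3): (-2) + 4 + (-2) + 2 = 2
σ = (2, 4, 3, 1): (-2) + 4 + 18 + 30 = 50
σ = (3, 1, 2, 4): 8 + 20 + 4 + 12 = 44
σ = (3, 1, 4, 2): 8 + 20 + (-4) + 11 = 35
σ = (3, 2, 1, 4): 8 + 13 + (-2) + 12 = 31
σ = (3, 2, 4, 1): 8 + 13 + (-4) + 30 = 47
σ = (3, 4, 1, 2): 8 + 4 + (-2) + 11 = 21
σ = (3, 4, 2, 1): 8 + 4 + 4 + 30 = 46
σ = (4, 1, 2, 3): 21 + 20 + 4 + 2 = 47
σ = (4, 1, 3, 2): 21 + 20 + 18 + 11 = 70
σ = (4, 2, 1, 3): 21 + 13 + (-2) + 2 = 34
σ = (4, 2, 3, 1): 21 + 13 + 18 + 30 = 82
σ = (4, 3, 1, 2): 21 + (-8) + (-2) + 11 = 22
σ = (4, 3, 2, 1): 21 + (-8) + 4 + 30 = 47
Optimal value attained by: σ = (4, 2, 3, 1).
Answer: det⊕(M) = 82; verdict: NONSINGULAR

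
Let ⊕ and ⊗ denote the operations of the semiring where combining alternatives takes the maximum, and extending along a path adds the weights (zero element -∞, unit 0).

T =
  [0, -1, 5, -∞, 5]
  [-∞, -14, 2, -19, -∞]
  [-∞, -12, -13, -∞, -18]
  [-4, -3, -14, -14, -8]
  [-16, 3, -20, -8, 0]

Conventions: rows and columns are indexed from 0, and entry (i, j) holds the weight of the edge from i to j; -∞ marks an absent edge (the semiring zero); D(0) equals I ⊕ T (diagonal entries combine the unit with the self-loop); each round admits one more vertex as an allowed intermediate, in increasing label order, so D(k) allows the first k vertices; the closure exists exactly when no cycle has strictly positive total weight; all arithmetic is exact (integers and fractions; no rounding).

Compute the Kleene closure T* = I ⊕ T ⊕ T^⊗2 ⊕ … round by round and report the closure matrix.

D(0):
  [0, -1, 5, -∞, 5]
  [-∞, 0, 2, -19, -∞]
  [-∞, -12, 0, -∞, -18]
  [-4, -3, -14, 0, -8]
  [-16, 3, -20, -8, 0]
D(1):
  [0, -1, 5, -∞, 5]
  [-∞, 0, 2, -19, -∞]
  [-∞, -12, 0, -∞, -18]
  [-4, -3, 1, 0, 1]
  [-16, 3, -11, -8, 0]
D(2):
  [0, -1, 5, -20, 5]
  [-∞, 0, 2, -19, -∞]
  [-∞, -12, 0, -31, -18]
  [-4, -3, 1, 0, 1]
  [-16, 3, 5, -8, 0]
D(3):
  [0, -1, 5, -20, 5]
  [-∞, 0, 2, -19, -16]
  [-∞, -12, 0, -31, -18]
  [-4, -3, 1, 0, 1]
  [-16, 3, 5, -8, 0]
D(4):
  [0, -1, 5, -20, 5]
  [-23, 0, 2, -19, -16]
  [-35, -12, 0, -31, -18]
  [-4, -3, 1, 0, 1]
  [-12, 3, 5, -8, 0]
D(5):
  [0, 8, 10, -3, 5]
  [-23, 0, 2, -19, -16]
  [-30, -12, 0, -26, -18]
  [-4, 4, 6, 0, 1]
  [-12, 3, 5, -8, 0]
Answer: T* = [[0, 8, 10, -3, 5], [-23, 0, 2, -19, -16], [-30, -12, 0, -26, -18], [-4, 4, 6, 0, 1], [-12, 3, 5, -8, 0]]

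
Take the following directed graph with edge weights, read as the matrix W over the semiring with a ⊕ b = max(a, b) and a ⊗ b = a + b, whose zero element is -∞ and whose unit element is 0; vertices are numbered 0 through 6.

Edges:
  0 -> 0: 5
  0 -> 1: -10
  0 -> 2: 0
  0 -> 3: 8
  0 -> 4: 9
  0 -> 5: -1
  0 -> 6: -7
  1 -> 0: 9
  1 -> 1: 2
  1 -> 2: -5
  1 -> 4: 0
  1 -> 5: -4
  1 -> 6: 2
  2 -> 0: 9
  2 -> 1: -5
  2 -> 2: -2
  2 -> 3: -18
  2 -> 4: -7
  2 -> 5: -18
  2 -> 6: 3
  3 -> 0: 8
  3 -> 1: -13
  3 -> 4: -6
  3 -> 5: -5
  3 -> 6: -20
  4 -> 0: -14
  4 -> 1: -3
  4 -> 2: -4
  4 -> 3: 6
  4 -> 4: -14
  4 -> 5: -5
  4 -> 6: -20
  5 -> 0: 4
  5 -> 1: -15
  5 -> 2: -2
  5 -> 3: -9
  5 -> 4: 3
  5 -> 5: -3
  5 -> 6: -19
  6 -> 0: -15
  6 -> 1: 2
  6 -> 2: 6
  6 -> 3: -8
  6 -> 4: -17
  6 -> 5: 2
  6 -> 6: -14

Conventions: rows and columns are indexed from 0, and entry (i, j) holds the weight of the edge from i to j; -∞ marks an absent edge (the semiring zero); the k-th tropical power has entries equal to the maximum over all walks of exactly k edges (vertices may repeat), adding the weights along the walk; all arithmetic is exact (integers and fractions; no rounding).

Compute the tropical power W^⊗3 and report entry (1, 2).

W^⊗2:
  [16, 6, 5, 15, 14, 4, 3]
  [14, 4, 9, 17, 18, 8, 4]
  [14, 5, 9, 17, 18, 8, 2]
  [13, -2, 8, 16, 17, 7, 1]
  [14, -1, -6, -6, 0, 1, -1]
  [9, 0, 4, 12, 13, 3, 1]
  [15, 4, 4, -7, 5, -1, 9]
W^⊗3:
  [23, 11, 16, 24, 25, 15, 9]
  [25, 15, 14, 24, 23, 13, 12]
  [25, 15, 14, 24, 23, 13, 12]
  [24, 14, 13, 23, 22, 12, 11]
  [19, 4, 14, 22, 23, 13, 7]
  [20, 10, 9, 19, 18, 8, 7]
  [20, 11, 15, 23, 24, 14, 8]
Key observation: the optimum is the walk 1->0->0->2, with weight 9 + 5 + 0 = 14.
Optimal value attained by: walk 1->0->0->2.
Answer: (W^⊗3)[1][2] = 14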